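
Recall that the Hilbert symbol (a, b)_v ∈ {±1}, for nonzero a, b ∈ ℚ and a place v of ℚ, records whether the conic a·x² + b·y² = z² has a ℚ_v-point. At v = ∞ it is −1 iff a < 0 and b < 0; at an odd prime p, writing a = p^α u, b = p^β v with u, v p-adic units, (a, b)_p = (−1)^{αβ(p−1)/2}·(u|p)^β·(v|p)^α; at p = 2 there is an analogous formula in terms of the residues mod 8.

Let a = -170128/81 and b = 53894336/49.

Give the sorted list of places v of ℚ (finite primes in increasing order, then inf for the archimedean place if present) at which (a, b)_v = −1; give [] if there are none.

Mod squares: a ≡ -217, b ≡ 842099. Check v ∈ {∞, 2, 3, 7, 19, 23, 31, 41, 47}.
v=23: a=23^0·(≡6), b=23^1·(≡5) mod 23; (6|23)=+1, (5|23)=-1; (−1)^{0·1·11}·(+1)^1·(-1)^0 = +1.
v=7: a=7^3·(≡2), b=7^-2·(≡6) mod 7; (2|7)=+1, (6|7)=-1; (−1)^{3·-2·3}·(+1)^-2·(-1)^3 = -1.
v=41: a=41^0·(≡19), b=41^1·(≡25) mod 41; (19|41)=-1, (25|41)=+1; (−1)^{0·1·20}·(-1)^1·(+1)^0 = -1.
v=19: a=19^0·(≡11), b=19^1·(≡10) mod 19; (11|19)=+1, (10|19)=-1; (−1)^{0·1·9}·(+1)^1·(-1)^0 = +1.
v=∞: -217 < 0 and 842099 > 0  ⇒  (a,b)_∞ = +1.
v=3: a=3^-4·(≡2), b=3^0·(≡2) mod 3; (2|3)=-1, (2|3)=-1; (−1)^{-4·0·1}·(-1)^0·(-1)^-4 = +1.
v=31: a=31^1·(≡13), b=31^0·(≡12) mod 31; (13|31)=-1, (12|31)=-1; (−1)^{1·0·15}·(-1)^0·(-1)^1 = -1.
v=47: a=47^0·(≡28), b=47^1·(≡38) mod 47; (28|47)=+1, (38|47)=-1; (−1)^{0·1·23}·(+1)^1·(-1)^0 = +1.
v=2: v_2(a)=4, v_2(b)=6; units ≡ 7, 3 (mod 8); ε·ε+αω+βω = 1·1+4·1+6·0 ≡ 1  ⇒  (a,b)_2 = -1.
(-217, 842099 / ℚ) ramifies at {2, 7, 31, 41}: a division algebra.

[2, 7, 31, 41]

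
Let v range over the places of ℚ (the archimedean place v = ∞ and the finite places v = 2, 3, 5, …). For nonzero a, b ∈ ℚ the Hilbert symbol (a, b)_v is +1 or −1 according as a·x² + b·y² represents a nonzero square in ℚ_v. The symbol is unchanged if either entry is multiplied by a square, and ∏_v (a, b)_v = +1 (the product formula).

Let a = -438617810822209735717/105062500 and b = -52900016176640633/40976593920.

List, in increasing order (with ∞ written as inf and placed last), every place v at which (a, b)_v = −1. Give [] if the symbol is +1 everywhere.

[2, 5, 13, inf]

(a, b) ≡ (-13, -22165) mod (ℚ^×)²; places V = {2, 3, 5, 7, 11, 13, 17, 23, 29, 31, 41, ∞}.
(a,b)_17: α=2, u≡13; β=2, v≡3 (mod 17); (13|17)=+1, (3|17)=-1; sign (−1)^0·+1^2·-1^2 = +1.
(a,b)_∞: sgn(-13)=−, sgn(-22165)=−, so -1.
(a,b)_7: α=4, u≡1; β=4, v≡2 (mod 7); (1|7)=+1, (2|7)=+1; sign (−1)^0·+1^4·+1^4 = +1.
(a,b)_23: α=0, u≡20; β=-2, v≡10 (mod 23); (20|23)=-1, (10|23)=-1; sign (−1)^0·-1^-2·-1^0 = +1.
(a,b)_5: α=-6, u≡2; β=-1, v≡3 (mod 5); (2|5)=-1, (3|5)=-1; sign (−1)^0·-1^-1·-1^-6 = -1.
(a,b)_41: α=-2, u≡29; β=-2, v≡36 (mod 41); (29|41)=-1, (36|41)=+1; sign (−1)^0·-1^-2·+1^-2 = +1.
(a,b)_29: α=0, u≡4; β=2, v≡22 (mod 29); (4|29)=+1, (22|29)=+1; sign (−1)^0·+1^2·+1^0 = +1.
(a,b)_31: α=2, u≡4; β=1, v≡17 (mod 31); (4|31)=+1, (17|31)=-1; sign (−1)^0·+1^1·-1^2 = +1.
(a,b)_11: α=6, u≡9; β=3, v≡3 (mod 11); (9|11)=+1, (3|11)=+1; sign (−1)^0·+1^3·+1^6 = +1.
(a,b)_3: α=0, u≡2; β=-2, v≡2 (mod 3); (2|3)=-1, (2|3)=-1; sign (−1)^0·-1^-2·-1^0 = +1.
(a,b)_13: α=5, u≡9; β=3, v≡11 (mod 13); (9|13)=+1, (11|13)=-1; sign (−1)^0·+1^3·-1^5 = -1.
(a,b)_2: α=-2, β=-10; u≡3, v≡3 (mod 8); ε(u)ε(v)=1·1, αω(v)=-2·1, βω(u)=-10·1; sum ≡ 1  ⇒  -1.
(-13, -22165 / ℚ) ramifies at {2, 5, 13, ∞}: a division algebra.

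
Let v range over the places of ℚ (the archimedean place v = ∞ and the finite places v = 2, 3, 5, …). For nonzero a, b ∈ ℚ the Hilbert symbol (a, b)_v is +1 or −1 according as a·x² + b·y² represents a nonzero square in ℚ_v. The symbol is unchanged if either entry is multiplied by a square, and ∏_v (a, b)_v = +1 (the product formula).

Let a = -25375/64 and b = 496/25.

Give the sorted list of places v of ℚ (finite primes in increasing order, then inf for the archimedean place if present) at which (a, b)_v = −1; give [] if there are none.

(a, b) ≡ (-1015, 31) mod (ℚ^×)²; places V = {2, 5, 7, 29, 31, ∞}.
(a,b)_5: α=3, u≡3; β=-2, v≡1 (mod 5); (3|5)=-1, (1|5)=+1; sign (−1)^0·-1^-2·+1^3 = +1.
(a,b)_31: α=0, u≡7; β=1, v≡18 (mod 31); (7|31)=+1, (18|31)=+1; sign (−1)^0·+1^1·+1^0 = +1.
(a,b)_2: α=-6, β=4; u≡1, v≡7 (mod 8); ε(u)ε(v)=0·1, αω(v)=-6·0, βω(u)=4·0; sum ≡ 0  ⇒  +1.
(a,b)_29: α=1, u≡4; β=0, v≡21 (mod 29); (4|29)=+1, (21|29)=-1; sign (−1)^0·+1^0·-1^1 = -1.
(a,b)_7: α=1, u≡1; β=0, v≡5 (mod 7); (1|7)=+1, (5|7)=-1; sign (−1)^0·+1^0·-1^1 = -1.
(a,b)_∞: sgn(-1015)=−, sgn(31)=+, so +1.
(-1015, 31 / ℚ) ramifies at {7, 29}: a division algebra.

[7, 29]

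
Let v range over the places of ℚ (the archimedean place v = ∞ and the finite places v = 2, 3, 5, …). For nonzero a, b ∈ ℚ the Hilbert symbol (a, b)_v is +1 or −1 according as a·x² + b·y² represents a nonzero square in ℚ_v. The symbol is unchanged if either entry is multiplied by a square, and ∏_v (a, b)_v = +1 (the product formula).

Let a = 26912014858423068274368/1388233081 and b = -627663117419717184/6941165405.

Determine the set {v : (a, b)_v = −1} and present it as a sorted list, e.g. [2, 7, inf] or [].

[2, 5]

Mod squares: a ≡ 1363, b ≡ -5. Check v ∈ {∞, 2, 3, 5, 13, 19, 23, 29, 37, 43, 47, 53}.
v=29: a=29^3·(≡19), b=29^2·(≡5) mod 29; (19|29)=-1, (5|29)=+1; (−1)^{3·2·14}·(-1)^2·(+1)^3 = +1.
v=5: a=5^0·(≡3), b=5^-1·(≡1) mod 5; (3|5)=-1, (1|5)=+1; (−1)^{0·-1·2}·(-1)^-1·(+1)^0 = -1.
v=∞: 1363 > 0 and -5 < 0  ⇒  (a,b)_∞ = +1.
v=23: a=23^0·(≡9), b=23^2·(≡4) mod 23; (9|23)=+1, (4|23)=+1; (−1)^{0·2·11}·(+1)^2·(+1)^0 = +1.
v=2: v_2(a)=6, v_2(b)=6; units ≡ 3, 3 (mod 8); ε·ε+αω+βω = 1·1+6·1+6·1 ≡ 1  ⇒  (a,b)_2 = -1.
v=53: a=53^-2·(≡43), b=53^-2·(≡14) mod 53; (43|53)=+1, (14|53)=-1; (−1)^{-2·-2·26}·(+1)^-2·(-1)^-2 = +1.
v=13: a=13^2·(≡11), b=13^2·(≡6) mod 13; (11|13)=-1, (6|13)=-1; (−1)^{2·2·6}·(-1)^2·(-1)^2 = +1.
v=43: a=43^2·(≡33), b=43^0·(≡38) mod 43; (33|43)=-1, (38|43)=+1; (−1)^{2·0·21}·(-1)^0·(+1)^2 = +1.
v=37: a=37^-2·(≡35), b=37^-2·(≡2) mod 37; (35|37)=-1, (2|37)=-1; (−1)^{-2·-2·18}·(-1)^-2·(-1)^-2 = +1.
v=47: a=47^3·(≡15), b=47^2·(≡32) mod 47; (15|47)=-1, (32|47)=+1; (−1)^{3·2·23}·(-1)^2·(+1)^3 = +1.
v=19: a=19^-2·(≡13), b=19^-2·(≡18) mod 19; (13|19)=-1, (18|19)=-1; (−1)^{-2·-2·9}·(-1)^-2·(-1)^-2 = +1.
v=3: a=3^12·(≡1), b=3^10·(≡1) mod 3; (1|3)=+1, (1|3)=+1; (−1)^{12·10·1}·(+1)^10·(+1)^12 = +1.
(1363, -5 / ℚ) ramifies at {2, 5}: a division algebra.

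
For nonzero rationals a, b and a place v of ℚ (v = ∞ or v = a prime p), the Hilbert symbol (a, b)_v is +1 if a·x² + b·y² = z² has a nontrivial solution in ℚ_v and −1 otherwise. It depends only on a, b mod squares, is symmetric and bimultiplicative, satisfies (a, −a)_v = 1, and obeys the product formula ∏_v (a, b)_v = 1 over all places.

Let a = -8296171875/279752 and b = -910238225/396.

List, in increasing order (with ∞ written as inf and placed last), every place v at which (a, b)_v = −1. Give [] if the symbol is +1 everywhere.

Mod squares: a ≡ -13110, b ≡ -2369851. Check v ∈ {∞, 2, 3, 5, 11, 13, 17, 19, 23, 29}.
v=∞: -13110 < 0 and -2369851 < 0  ⇒  (a,b)_∞ = -1.
v=5: a=5^7·(≡2), b=5^2·(≡1) mod 5; (2|5)=-1, (1|5)=+1; (−1)^{7·2·2}·(-1)^2·(+1)^7 = +1.
v=2: v_2(a)=-3, v_2(b)=-2; units ≡ 5, 5 (mod 8); ε·ε+αω+βω = 0·0+-3·1+-2·1 ≡ 1  ⇒  (a,b)_2 = -1.
v=19: a=19^1·(≡12), b=19^1·(≡16) mod 19; (12|19)=-1, (16|19)=+1; (−1)^{1·1·9}·(-1)^1·(+1)^1 = +1.
v=29: a=29^0·(≡27), b=29^1·(≡10) mod 29; (27|29)=-1, (10|29)=-1; (−1)^{0·1·14}·(-1)^1·(-1)^0 = -1.
v=23: a=23^1·(≡11), b=23^1·(≡13) mod 23; (11|23)=-1, (13|23)=+1; (−1)^{1·1·11}·(-1)^1·(+1)^1 = +1.
v=11: a=11^-2·(≡10), b=11^-1·(≡9) mod 11; (10|11)=-1, (9|11)=+1; (−1)^{-2·-1·5}·(-1)^-1·(+1)^-2 = -1.
v=3: a=3^5·(≡1), b=3^-2·(≡2) mod 3; (1|3)=+1, (2|3)=-1; (−1)^{5·-2·1}·(+1)^-2·(-1)^5 = -1.
v=13: a=13^0·(≡7), b=13^2·(≡3) mod 13; (7|13)=-1, (3|13)=+1; (−1)^{0·2·6}·(-1)^2·(+1)^0 = +1.
v=17: a=17^-2·(≡5), b=17^1·(≡6) mod 17; (5|17)=-1, (6|17)=-1; (−1)^{-2·1·8}·(-1)^1·(-1)^-2 = -1.
Ram(-13110, -2369851) = {2, 3, 11, 17, 29, ∞}; no ℚ_2-point on the conic.

[2, 3, 11, 17, 29, inf]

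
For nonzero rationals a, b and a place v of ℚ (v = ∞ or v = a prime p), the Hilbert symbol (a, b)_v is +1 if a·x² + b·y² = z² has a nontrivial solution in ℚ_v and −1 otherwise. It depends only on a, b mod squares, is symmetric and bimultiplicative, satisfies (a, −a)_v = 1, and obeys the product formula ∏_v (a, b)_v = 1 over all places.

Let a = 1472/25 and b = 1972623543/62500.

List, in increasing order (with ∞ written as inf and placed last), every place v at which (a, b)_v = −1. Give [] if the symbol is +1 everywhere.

[2, 3, 17, 23]

Mod squares: a ≡ 23, b ≡ 12903. Check v ∈ {∞, 2, 3, 5, 11, 17, 23}.
v=3: a=3^0·(≡2), b=3^1·(≡2) mod 3; (2|3)=-1, (2|3)=-1; (−1)^{0·1·1}·(-1)^1·(-1)^0 = -1.
v=2: v_2(a)=6, v_2(b)=-2; units ≡ 7, 7 (mod 8); ε·ε+αω+βω = 1·1+6·0+-2·0 ≡ 1  ⇒  (a,b)_2 = -1.
v=∞: 23 > 0 and 12903 > 0  ⇒  (a,b)_∞ = +1.
v=23: a=23^1·(≡9), b=23^3·(≡13) mod 23; (9|23)=+1, (13|23)=+1; (−1)^{1·3·11}·(+1)^3·(+1)^1 = -1.
v=17: a=17^0·(≡14), b=17^3·(≡7) mod 17; (14|17)=-1, (7|17)=-1; (−1)^{0·3·8}·(-1)^3·(-1)^0 = -1.
v=5: a=5^-2·(≡2), b=5^-6·(≡2) mod 5; (2|5)=-1, (2|5)=-1; (−1)^{-2·-6·2}·(-1)^-6·(-1)^-2 = +1.
v=11: a=11^0·(≡3), b=11^1·(≡6) mod 11; (3|11)=+1, (6|11)=-1; (−1)^{0·1·5}·(+1)^1·(-1)^0 = +1.
|Ram(23, 12903)| = 4, even; anisotropic at {2, 3, 17, 23}.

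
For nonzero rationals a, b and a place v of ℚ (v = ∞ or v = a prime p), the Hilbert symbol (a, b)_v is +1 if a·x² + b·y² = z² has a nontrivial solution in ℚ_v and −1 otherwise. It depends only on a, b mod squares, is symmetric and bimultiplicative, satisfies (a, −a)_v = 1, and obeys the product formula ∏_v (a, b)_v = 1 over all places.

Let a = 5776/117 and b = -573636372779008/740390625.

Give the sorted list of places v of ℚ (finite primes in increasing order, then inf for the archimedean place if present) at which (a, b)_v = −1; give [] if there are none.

Mod squares: a ≡ 13, b ≡ -2405. Check v ∈ {∞, 2, 3, 5, 7, 11, 13, 17, 19, 37, 47}.
v=17: a=17^0·(≡2), b=17^2·(≡1) mod 17; (2|17)=+1, (1|17)=+1; (−1)^{0·2·8}·(+1)^2·(+1)^0 = +1.
v=13: a=13^-1·(≡12), b=13^-1·(≡9) mod 13; (12|13)=+1, (9|13)=+1; (−1)^{-1·-1·6}·(+1)^-1·(+1)^-1 = +1.
v=19: a=19^2·(≡18), b=19^0·(≡12) mod 19; (18|19)=-1, (12|19)=-1; (−1)^{2·0·9}·(-1)^0·(-1)^2 = +1.
v=7: a=7^0·(≡3), b=7^2·(≡5) mod 7; (3|7)=-1, (5|7)=-1; (−1)^{0·2·3}·(-1)^2·(-1)^0 = +1.
v=11: a=11^0·(≡8), b=11^2·(≡1) mod 11; (8|11)=-1, (1|11)=+1; (−1)^{0·2·5}·(-1)^2·(+1)^0 = +1.
v=5: a=5^0·(≡3), b=5^-7·(≡1) mod 5; (3|5)=-1, (1|5)=+1; (−1)^{0·-7·2}·(-1)^-7·(+1)^0 = -1.
v=∞: 13 > 0 and -2405 < 0  ⇒  (a,b)_∞ = +1.
v=47: a=47^0·(≡10), b=47^2·(≡46) mod 47; (10|47)=-1, (46|47)=-1; (−1)^{0·2·23}·(-1)^2·(-1)^0 = +1.
v=3: a=3^-2·(≡1), b=3^-6·(≡1) mod 3; (1|3)=+1, (1|3)=+1; (−1)^{-2·-6·1}·(+1)^-6·(+1)^-2 = +1.
v=2: v_2(a)=4, v_2(b)=12; units ≡ 5, 3 (mod 8); ε·ε+αω+βω = 0·1+4·1+12·1 ≡ 0  ⇒  (a,b)_2 = +1.
v=37: a=37^0·(≡13), b=37^1·(≡7) mod 37; (13|37)=-1, (7|37)=+1; (−1)^{0·1·18}·(-1)^1·(+1)^0 = -1.
Ram(13, -2405) = {5, 37}; no ℚ_5-point on the conic.

[5, 37]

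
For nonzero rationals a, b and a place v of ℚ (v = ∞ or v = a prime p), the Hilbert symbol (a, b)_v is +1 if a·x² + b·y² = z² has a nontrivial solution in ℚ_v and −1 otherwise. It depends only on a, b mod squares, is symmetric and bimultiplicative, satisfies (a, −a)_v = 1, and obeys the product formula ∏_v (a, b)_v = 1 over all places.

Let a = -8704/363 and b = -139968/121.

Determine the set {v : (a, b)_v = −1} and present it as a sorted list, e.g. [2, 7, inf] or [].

(a, b) ≡ (-102, -3) mod (ℚ^×)²; places V = {2, 3, 11, 17, ∞}.
(a,b)_17: α=1, u≡11; β=0, v≡5 (mod 17); (11|17)=-1, (5|17)=-1; sign (−1)^0·-1^0·-1^1 = -1.
(a,b)_∞: sgn(-102)=−, sgn(-3)=−, so -1.
(a,b)_11: α=-2, u≡10; β=-2, v≡7 (mod 11); (10|11)=-1, (7|11)=-1; sign (−1)^0·-1^-2·-1^-2 = +1.
(a,b)_2: α=9, β=6; u≡5, v≡5 (mod 8); ε(u)ε(v)=0·0, αω(v)=9·1, βω(u)=6·1; sum ≡ 1  ⇒  -1.
(a,b)_3: α=-1, u≡2; β=7, v≡2 (mod 3); (2|3)=-1, (2|3)=-1; sign (−1)^1·-1^7·-1^-1 = -1.
Ram(-102, -3) = {2, 3, 17, ∞}; no ℚ_2-point on the conic.

[2, 3, 17, inf]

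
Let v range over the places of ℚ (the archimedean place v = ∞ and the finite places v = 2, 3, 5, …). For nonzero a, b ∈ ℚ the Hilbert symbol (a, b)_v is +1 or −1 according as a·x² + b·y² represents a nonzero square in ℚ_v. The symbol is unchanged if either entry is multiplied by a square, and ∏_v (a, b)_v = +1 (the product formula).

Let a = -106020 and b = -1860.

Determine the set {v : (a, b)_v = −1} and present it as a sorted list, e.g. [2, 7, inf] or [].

(a, b) ≡ (-2945, -465) mod (ℚ^×)²; places V = {2, 3, 5, 19, 31, ∞}.
(a,b)_3: α=2, u≡1; β=1, v≡1 (mod 3); (1|3)=+1, (1|3)=+1; sign (−1)^0·+1^1·+1^2 = +1.
(a,b)_31: α=1, u≡21; β=1, v≡2 (mod 31); (21|31)=-1, (2|31)=+1; sign (−1)^1·-1^1·+1^1 = +1.
(a,b)_∞: sgn(-2945)=−, sgn(-465)=−, so -1.
(a,b)_2: α=2, β=2; u≡7, v≡7 (mod 8); ε(u)ε(v)=1·1, αω(v)=2·0, βω(u)=2·0; sum ≡ 1  ⇒  -1.
(a,b)_19: α=1, u≡6; β=0, v≡2 (mod 19); (6|19)=+1, (2|19)=-1; sign (−1)^0·+1^0·-1^1 = -1.
(a,b)_5: α=1, u≡1; β=1, v≡3 (mod 5); (1|5)=+1, (3|5)=-1; sign (−1)^0·+1^1·-1^1 = -1.
Ram(-2945, -465) = {2, 5, 19, ∞}; no ℚ_2-point on the conic.

[2, 5, 19, inf]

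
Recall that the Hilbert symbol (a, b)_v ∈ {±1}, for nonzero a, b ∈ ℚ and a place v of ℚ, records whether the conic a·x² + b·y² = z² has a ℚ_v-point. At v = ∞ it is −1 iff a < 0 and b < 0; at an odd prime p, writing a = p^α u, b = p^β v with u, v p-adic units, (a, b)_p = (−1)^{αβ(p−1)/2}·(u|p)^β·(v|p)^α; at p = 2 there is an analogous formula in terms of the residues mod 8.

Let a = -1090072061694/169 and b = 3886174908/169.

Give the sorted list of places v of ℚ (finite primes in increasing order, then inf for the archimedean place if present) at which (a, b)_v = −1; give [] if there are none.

[11, 17]

Mod squares: a ≡ -7854, b ≡ 7. Check v ∈ {∞, 2, 3, 7, 11, 13, 17}.
v=17: a=17^3·(≡14), b=17^2·(≡11) mod 17; (14|17)=-1, (11|17)=-1; (−1)^{3·2·8}·(-1)^2·(-1)^3 = -1.
v=∞: -7854 < 0 and 7 > 0  ⇒  (a,b)_∞ = +1.
v=11: a=11^3·(≡4), b=11^2·(≡2) mod 11; (4|11)=+1, (2|11)=-1; (−1)^{3·2·5}·(+1)^2·(-1)^3 = -1.
v=7: a=7^3·(≡3), b=7^3·(≡1) mod 7; (3|7)=-1, (1|7)=+1; (−1)^{3·3·3}·(-1)^3·(+1)^3 = +1.
v=13: a=13^-2·(≡8), b=13^-2·(≡5) mod 13; (8|13)=-1, (5|13)=-1; (−1)^{-2·-2·6}·(-1)^-2·(-1)^-2 = +1.
v=3: a=3^5·(≡1), b=3^4·(≡1) mod 3; (1|3)=+1, (1|3)=+1; (−1)^{5·4·1}·(+1)^4·(+1)^5 = +1.
v=2: v_2(a)=1, v_2(b)=2; units ≡ 1, 7 (mod 8); ε·ε+αω+βω = 0·1+1·0+2·0 ≡ 0  ⇒  (a,b)_2 = +1.
Ram(-7854, 7) = {11, 17}; no ℚ_11-point on the conic.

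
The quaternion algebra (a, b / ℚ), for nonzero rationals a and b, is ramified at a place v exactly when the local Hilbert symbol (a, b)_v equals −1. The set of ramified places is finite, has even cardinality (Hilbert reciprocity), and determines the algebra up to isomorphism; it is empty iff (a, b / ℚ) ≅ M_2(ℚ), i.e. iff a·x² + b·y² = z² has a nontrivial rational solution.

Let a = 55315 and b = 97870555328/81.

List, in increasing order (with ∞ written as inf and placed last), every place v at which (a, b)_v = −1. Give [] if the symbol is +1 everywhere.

Mod squares: a ≡ 55315, b ≡ 184667. Check v ∈ {∞, 2, 3, 5, 7, 13, 23, 31, 37}.
v=5: a=5^1·(≡3), b=5^0·(≡3) mod 5; (3|5)=-1, (3|5)=-1; (−1)^{1·0·2}·(-1)^0·(-1)^1 = -1.
v=23: a=23^1·(≡13), b=23^1·(≡3) mod 23; (13|23)=+1, (3|23)=+1; (−1)^{1·1·11}·(+1)^1·(+1)^1 = -1.
v=37: a=37^1·(≡15), b=37^1·(≡34) mod 37; (15|37)=-1, (34|37)=+1; (−1)^{1·1·18}·(-1)^1·(+1)^1 = -1.
v=∞: 55315 > 0 and 184667 > 0  ⇒  (a,b)_∞ = +1.
v=2: v_2(a)=0, v_2(b)=6; units ≡ 3, 3 (mod 8); ε·ε+αω+βω = 1·1+0·1+6·1 ≡ 1  ⇒  (a,b)_2 = -1.
v=3: a=3^0·(≡1), b=3^-4·(≡2) mod 3; (1|3)=+1, (2|3)=-1; (−1)^{0·-4·1}·(+1)^-4·(-1)^0 = +1.
v=13: a=13^1·(≡4), b=13^2·(≡2) mod 13; (4|13)=+1, (2|13)=-1; (−1)^{1·2·6}·(+1)^2·(-1)^1 = -1.
v=7: a=7^0·(≡1), b=7^3·(≡3) mod 7; (1|7)=+1, (3|7)=-1; (−1)^{0·3·3}·(+1)^3·(-1)^0 = +1.
v=31: a=31^0·(≡11), b=31^1·(≡7) mod 31; (11|31)=-1, (7|31)=+1; (−1)^{0·1·15}·(-1)^1·(+1)^0 = -1.
Ram(55315, 184667) = {2, 5, 13, 23, 31, 37}; no ℚ_2-point on the conic.

[2, 5, 13, 23, 31, 37]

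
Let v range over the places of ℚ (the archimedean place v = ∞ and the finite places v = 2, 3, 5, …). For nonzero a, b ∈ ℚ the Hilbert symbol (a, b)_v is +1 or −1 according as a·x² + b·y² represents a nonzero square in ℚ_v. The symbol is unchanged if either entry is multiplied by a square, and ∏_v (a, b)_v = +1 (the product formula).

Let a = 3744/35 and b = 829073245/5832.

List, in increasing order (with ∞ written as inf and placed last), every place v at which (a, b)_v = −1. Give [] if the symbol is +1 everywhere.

(a, b) ≡ (910, 10010) mod (ℚ^×)²; places V = {2, 3, 5, 7, 11, 13, 37, ∞}.
(a,b)_∞: sgn(910)=+, sgn(10010)=+, so +1.
(a,b)_5: α=-1, u≡2; β=1, v≡2 (mod 5); (2|5)=-1, (2|5)=-1; sign (−1)^0·-1^1·-1^-1 = +1.
(a,b)_11: α=0, u≡2; β=3, v≡10 (mod 11); (2|11)=-1, (10|11)=-1; sign (−1)^0·-1^3·-1^0 = -1.
(a,b)_3: α=2, u≡1; β=-6, v≡2 (mod 3); (1|3)=+1, (2|3)=-1; sign (−1)^0·+1^-6·-1^2 = +1.
(a,b)_2: α=5, β=-3; u≡7, v≡5 (mod 8); ε(u)ε(v)=1·0, αω(v)=5·1, βω(u)=-3·0; sum ≡ 1  ⇒  -1.
(a,b)_37: α=0, u≡15; β=2, v≡14 (mod 37); (15|37)=-1, (14|37)=-1; sign (−1)^0·-1^2·-1^0 = +1.
(a,b)_7: α=-1, u≡4; β=1, v≡1 (mod 7); (4|7)=+1, (1|7)=+1; sign (−1)^1·+1^1·+1^-1 = -1.
(a,b)_13: α=1, u≡6; β=1, v≡3 (mod 13); (6|13)=-1, (3|13)=+1; sign (−1)^0·-1^1·+1^1 = -1.
(910, 10010 / ℚ) ramifies at {2, 7, 11, 13}: a division algebra.

[2, 7, 11, 13]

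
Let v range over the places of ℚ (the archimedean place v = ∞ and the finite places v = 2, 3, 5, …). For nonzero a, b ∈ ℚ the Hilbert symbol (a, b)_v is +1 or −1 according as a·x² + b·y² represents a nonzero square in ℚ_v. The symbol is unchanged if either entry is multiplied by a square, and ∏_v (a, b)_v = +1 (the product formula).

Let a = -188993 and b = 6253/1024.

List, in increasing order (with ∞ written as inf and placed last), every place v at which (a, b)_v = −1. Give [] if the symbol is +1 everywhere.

Mod squares: a ≡ -3857, b ≡ 37. Check v ∈ {∞, 2, 7, 13, 19, 29, 37}.
v=∞: -3857 < 0 and 37 > 0  ⇒  (a,b)_∞ = +1.
v=29: a=29^1·(≡8), b=29^0·(≡2) mod 29; (8|29)=-1, (2|29)=-1; (−1)^{1·0·14}·(-1)^0·(-1)^1 = -1.
v=37: a=37^0·(≡3), b=37^1·(≡26) mod 37; (3|37)=+1, (26|37)=+1; (−1)^{0·1·18}·(+1)^1·(+1)^0 = +1.
v=2: v_2(a)=0, v_2(b)=-10; units ≡ 7, 5 (mod 8); ε·ε+αω+βω = 1·0+0·1+-10·0 ≡ 0  ⇒  (a,b)_2 = +1.
v=7: a=7^3·(≡2), b=7^0·(≡1) mod 7; (2|7)=+1, (1|7)=+1; (−1)^{3·0·3}·(+1)^0·(+1)^3 = +1.
v=13: a=13^0·(≡1), b=13^2·(≡5) mod 13; (1|13)=+1, (5|13)=-1; (−1)^{0·2·6}·(+1)^2·(-1)^0 = +1.
v=19: a=19^1·(≡9), b=19^0·(≡18) mod 19; (9|19)=+1, (18|19)=-1; (−1)^{1·0·9}·(+1)^0·(-1)^1 = -1.
(-3857, 37 / ℚ) ramifies at {19, 29}: a division algebra.

[19, 29]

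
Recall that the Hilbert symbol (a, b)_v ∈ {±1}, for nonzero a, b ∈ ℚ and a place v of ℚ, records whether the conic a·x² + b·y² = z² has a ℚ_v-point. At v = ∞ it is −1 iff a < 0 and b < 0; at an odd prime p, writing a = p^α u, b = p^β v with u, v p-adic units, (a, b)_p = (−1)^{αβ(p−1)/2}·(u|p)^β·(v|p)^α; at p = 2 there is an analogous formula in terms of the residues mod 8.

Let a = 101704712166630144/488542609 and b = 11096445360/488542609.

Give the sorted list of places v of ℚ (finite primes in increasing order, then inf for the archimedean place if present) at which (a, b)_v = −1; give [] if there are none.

Mod squares: a ≡ 19, b ≡ 33915. Check v ∈ {∞, 2, 3, 5, 7, 11, 13, 17, 19, 23, 31}.
v=19: a=19^3·(≡4), b=19^1·(≡2) mod 19; (4|19)=+1, (2|19)=-1; (−1)^{3·1·9}·(+1)^1·(-1)^3 = +1.
v=∞: 19 > 0 and 33915 > 0  ⇒  (a,b)_∞ = +1.
v=2: v_2(a)=8, v_2(b)=4; units ≡ 3, 3 (mod 8); ε·ε+αω+βω = 1·1+8·1+4·1 ≡ 1  ⇒  (a,b)_2 = -1.
v=7: a=7^0·(≡6), b=7^1·(≡2) mod 7; (6|7)=-1, (2|7)=+1; (−1)^{0·1·3}·(-1)^1·(+1)^0 = -1.
v=11: a=11^4·(≡10), b=11^2·(≡8) mod 11; (10|11)=-1, (8|11)=-1; (−1)^{4·2·5}·(-1)^2·(-1)^4 = +1.
v=17: a=17^2·(≡1), b=17^1·(≡7) mod 17; (1|17)=+1, (7|17)=-1; (−1)^{2·1·8}·(+1)^1·(-1)^2 = +1.
v=23: a=23^-2·(≡10), b=23^-2·(≡1) mod 23; (10|23)=-1, (1|23)=+1; (−1)^{-2·-2·11}·(-1)^-2·(+1)^-2 = +1.
v=13: a=13^2·(≡8), b=13^2·(≡6) mod 13; (8|13)=-1, (6|13)=-1; (−1)^{2·2·6}·(-1)^2·(-1)^2 = +1.
v=31: a=31^-4·(≡8), b=31^-4·(≡5) mod 31; (8|31)=+1, (5|31)=+1; (−1)^{-4·-4·15}·(+1)^-4·(+1)^-4 = +1.
v=3: a=3^4·(≡1), b=3^1·(≡1) mod 3; (1|3)=+1, (1|3)=+1; (−1)^{4·1·1}·(+1)^1·(+1)^4 = +1.
v=5: a=5^0·(≡1), b=5^1·(≡3) mod 5; (1|5)=+1, (3|5)=-1; (−1)^{0·1·2}·(+1)^1·(-1)^0 = +1.
|Ram(19, 33915)| = 2, even; anisotropic at {2, 7}.

[2, 7]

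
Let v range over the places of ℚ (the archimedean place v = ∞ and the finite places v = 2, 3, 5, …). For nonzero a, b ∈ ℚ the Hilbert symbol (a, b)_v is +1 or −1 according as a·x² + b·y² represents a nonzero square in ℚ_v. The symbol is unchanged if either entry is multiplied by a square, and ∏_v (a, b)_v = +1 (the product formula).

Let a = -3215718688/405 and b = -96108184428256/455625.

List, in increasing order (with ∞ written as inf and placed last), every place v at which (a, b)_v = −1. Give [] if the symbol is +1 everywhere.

(a, b) ≡ (-56810, -46) mod (ℚ^×)²; places V = {2, 3, 5, 7, 11, 13, 19, 23, ∞}.
(a,b)_3: α=-4, u≡1; β=-6, v≡2 (mod 3); (1|3)=+1, (2|3)=-1; sign (−1)^0·+1^-6·-1^-4 = +1.
(a,b)_7: α=2, u≡1; β=2, v≡5 (mod 7); (1|7)=+1, (5|7)=-1; sign (−1)^0·+1^2·-1^2 = +1.
(a,b)_23: α=1, u≡11; β=1, v≡14 (mod 23); (11|23)=-1, (14|23)=-1; sign (−1)^1·-1^1·-1^1 = -1.
(a,b)_∞: sgn(-56810)=−, sgn(-46)=−, so -1.
(a,b)_2: α=5, β=5; u≡3, v≡1 (mod 8); ε(u)ε(v)=1·0, αω(v)=5·0, βω(u)=5·1; sum ≡ 1  ⇒  -1.
(a,b)_5: α=-1, u≡2; β=-4, v≡1 (mod 5); (2|5)=-1, (1|5)=+1; sign (−1)^0·-1^-4·+1^-1 = +1.
(a,b)_11: α=0, u≡3; β=2, v≡5 (mod 11); (3|11)=+1, (5|11)=+1; sign (−1)^0·+1^2·+1^0 = +1.
(a,b)_19: α=3, u≡2; β=4, v≡17 (mod 19); (2|19)=-1, (17|19)=+1; sign (−1)^0·-1^4·+1^3 = +1.
(a,b)_13: α=1, u≡5; β=2, v≡6 (mod 13); (5|13)=-1, (6|13)=-1; sign (−1)^0·-1^2·-1^1 = -1.
(-56810, -46 / ℚ) ramifies at {2, 13, 23, ∞}: a division algebra.

[2, 13, 23, inf]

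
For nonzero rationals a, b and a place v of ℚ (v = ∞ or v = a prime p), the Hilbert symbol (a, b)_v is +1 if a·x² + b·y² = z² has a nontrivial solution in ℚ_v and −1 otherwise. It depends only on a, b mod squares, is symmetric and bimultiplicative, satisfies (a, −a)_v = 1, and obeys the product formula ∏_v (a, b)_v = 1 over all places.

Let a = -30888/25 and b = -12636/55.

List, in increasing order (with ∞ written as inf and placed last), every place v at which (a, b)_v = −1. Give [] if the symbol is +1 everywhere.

Mod squares: a ≡ -858, b ≡ -2145. Check v ∈ {∞, 2, 3, 5, 11, 13}.
v=2: v_2(a)=3, v_2(b)=2; units ≡ 3, 7 (mod 8); ε·ε+αω+βω = 1·1+3·0+2·1 ≡ 1  ⇒  (a,b)_2 = -1.
v=11: a=11^1·(≡10), b=11^-1·(≡5) mod 11; (10|11)=-1, (5|11)=+1; (−1)^{1·-1·5}·(-1)^-1·(+1)^1 = +1.
v=5: a=5^-2·(≡2), b=5^-1·(≡4) mod 5; (2|5)=-1, (4|5)=+1; (−1)^{-2·-1·2}·(-1)^-1·(+1)^-2 = -1.
v=3: a=3^3·(≡2), b=3^5·(≡2) mod 3; (2|3)=-1, (2|3)=-1; (−1)^{3·5·1}·(-1)^5·(-1)^3 = -1.
v=13: a=13^1·(≡10), b=13^1·(≡1) mod 13; (10|13)=+1, (1|13)=+1; (−1)^{1·1·6}·(+1)^1·(+1)^1 = +1.
v=∞: -858 < 0 and -2145 < 0  ⇒  (a,b)_∞ = -1.
(-858, -2145 / ℚ) ramifies at {2, 3, 5, ∞}: a division algebra.

[2, 3, 5, inf]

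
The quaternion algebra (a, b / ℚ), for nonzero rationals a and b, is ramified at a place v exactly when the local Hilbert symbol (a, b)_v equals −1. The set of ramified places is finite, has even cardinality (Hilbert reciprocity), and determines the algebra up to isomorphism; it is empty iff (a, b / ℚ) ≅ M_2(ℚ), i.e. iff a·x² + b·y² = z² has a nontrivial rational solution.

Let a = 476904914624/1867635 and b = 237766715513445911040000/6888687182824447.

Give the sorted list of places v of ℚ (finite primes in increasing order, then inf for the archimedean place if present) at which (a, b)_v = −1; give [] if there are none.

[5, 7, 23, 43]

Mod squares: a ≡ 1073065, b ≡ 7. Check v ∈ {∞, 2, 3, 5, 7, 11, 13, 17, 23, 29, 31, 37, 43}.
v=43: a=43^1·(≡10), b=43^0·(≡5) mod 43; (10|43)=+1, (5|43)=-1; (−1)^{1·0·21}·(+1)^0·(-1)^1 = -1.
v=37: a=37^0·(≡3), b=37^-2·(≡28) mod 37; (3|37)=+1, (28|37)=+1; (−1)^{0·-2·18}·(+1)^-2·(+1)^0 = +1.
v=∞: 1073065 > 0 and 7 > 0  ⇒  (a,b)_∞ = +1.
v=5: a=5^-1·(≡2), b=5^4·(≡2) mod 5; (2|5)=-1, (2|5)=-1; (−1)^{-1·4·2}·(-1)^4·(-1)^-1 = -1.
v=2: v_2(a)=6, v_2(b)=12; units ≡ 1, 7 (mod 8); ε·ε+αω+βω = 0·1+6·0+12·0 ≡ 0  ⇒  (a,b)_2 = +1.
v=17: a=17^2·(≡9), b=17^6·(≡12) mod 17; (9|17)=+1, (12|17)=-1; (−1)^{2·6·8}·(+1)^6·(-1)^2 = +1.
v=23: a=23^1·(≡11), b=23^2·(≡7) mod 23; (11|23)=-1, (7|23)=-1; (−1)^{1·2·11}·(-1)^2·(-1)^1 = -1.
v=3: a=3^-2·(≡1), b=3^2·(≡1) mod 3; (1|3)=+1, (1|3)=+1; (−1)^{-2·2·1}·(+1)^2·(+1)^-2 = +1.
v=29: a=29^2·(≡23), b=29^2·(≡22) mod 29; (23|29)=+1, (22|29)=+1; (−1)^{2·2·14}·(+1)^2·(+1)^2 = +1.
v=31: a=31^1·(≡25), b=31^2·(≡10) mod 31; (25|31)=+1, (10|31)=+1; (−1)^{1·2·15}·(+1)^2·(+1)^1 = +1.
v=7: a=7^-3·(≡2), b=7^-5·(≡1) mod 7; (2|7)=+1, (1|7)=+1; (−1)^{-3·-5·3}·(+1)^-5·(+1)^-3 = -1.
v=13: a=13^0·(≡7), b=13^-2·(≡8) mod 13; (7|13)=-1, (8|13)=-1; (−1)^{0·-2·6}·(-1)^-2·(-1)^0 = +1.
v=11: a=11^-2·(≡3), b=11^-6·(≡8) mod 11; (3|11)=+1, (8|11)=-1; (−1)^{-2·-6·5}·(+1)^-6·(-1)^-2 = +1.
(1073065, 7 / ℚ) ramifies at {5, 7, 23, 43}: a division algebra.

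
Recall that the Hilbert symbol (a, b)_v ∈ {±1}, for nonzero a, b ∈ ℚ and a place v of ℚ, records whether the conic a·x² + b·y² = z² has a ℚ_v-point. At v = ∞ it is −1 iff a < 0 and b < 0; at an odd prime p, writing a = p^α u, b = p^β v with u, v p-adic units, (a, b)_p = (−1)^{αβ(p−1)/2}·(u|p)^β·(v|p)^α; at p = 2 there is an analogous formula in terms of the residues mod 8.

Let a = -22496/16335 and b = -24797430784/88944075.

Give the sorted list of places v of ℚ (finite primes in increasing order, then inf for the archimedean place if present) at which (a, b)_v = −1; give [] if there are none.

(a, b) ≡ (-21090, -3) mod (ℚ^×)²; places V = {2, 3, 5, 7, 11, 19, 37, ∞}.
(a,b)_19: α=1, u≡5; β=2, v≡11 (mod 19); (5|19)=+1, (11|19)=+1; sign (−1)^0·+1^2·+1^1 = +1.
(a,b)_5: α=-1, u≡2; β=-2, v≡2 (mod 5); (2|5)=-1, (2|5)=-1; sign (−1)^0·-1^-2·-1^-1 = -1.
(a,b)_11: α=-2, u≡7; β=-4, v≡2 (mod 11); (7|11)=-1, (2|11)=-1; sign (−1)^0·-1^-4·-1^-2 = +1.
(a,b)_37: α=1, u≡32; β=2, v≡25 (mod 37); (32|37)=-1, (25|37)=+1; sign (−1)^0·-1^2·+1^1 = +1.
(a,b)_7: α=0, u≡4; β=2, v≡1 (mod 7); (4|7)=+1, (1|7)=+1; sign (−1)^0·+1^2·+1^0 = +1.
(a,b)_∞: sgn(-21090)=−, sgn(-3)=−, so -1.
(a,b)_2: α=5, β=10; u≡7, v≡5 (mod 8); ε(u)ε(v)=1·0, αω(v)=5·1, βω(u)=10·0; sum ≡ 1  ⇒  -1.
(a,b)_3: α=-3, u≡2; β=-5, v≡2 (mod 3); (2|3)=-1, (2|3)=-1; sign (−1)^1·-1^-5·-1^-3 = -1.
|Ram(-21090, -3)| = 4, even; anisotropic at {2, 3, 5, ∞}.

[2, 3, 5, inf]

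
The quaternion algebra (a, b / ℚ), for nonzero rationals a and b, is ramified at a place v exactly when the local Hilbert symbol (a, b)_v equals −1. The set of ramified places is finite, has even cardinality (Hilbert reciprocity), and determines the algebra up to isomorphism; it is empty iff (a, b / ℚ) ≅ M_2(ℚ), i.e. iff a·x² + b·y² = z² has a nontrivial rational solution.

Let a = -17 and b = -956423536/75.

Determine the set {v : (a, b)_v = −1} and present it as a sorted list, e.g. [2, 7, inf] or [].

[2, inf]

(a, b) ≡ (-17, -1173) mod (ℚ^×)²; places V = {2, 3, 5, 17, 23, ∞}.
(a,b)_5: α=0, u≡3; β=-2, v≡3 (mod 5); (3|5)=-1, (3|5)=-1; sign (−1)^0·-1^-2·-1^0 = +1.
(a,b)_3: α=0, u≡1; β=-1, v≡2 (mod 3); (1|3)=+1, (2|3)=-1; sign (−1)^0·+1^-1·-1^0 = +1.
(a,b)_2: α=0, β=4; u≡7, v≡3 (mod 8); ε(u)ε(v)=1·1, αω(v)=0·1, βω(u)=4·0; sum ≡ 1  ⇒  -1.
(a,b)_23: α=0, u≡6; β=3, v≡1 (mod 23); (6|23)=+1, (1|23)=+1; sign (−1)^0·+1^3·+1^0 = +1.
(a,b)_∞: sgn(-17)=−, sgn(-1173)=−, so -1.
(a,b)_17: α=1, u≡16; β=3, v≡9 (mod 17); (16|17)=+1, (9|17)=+1; sign (−1)^0·+1^3·+1^1 = +1.
(-17, -1173 / ℚ) ramifies at {2, ∞}: a division algebra.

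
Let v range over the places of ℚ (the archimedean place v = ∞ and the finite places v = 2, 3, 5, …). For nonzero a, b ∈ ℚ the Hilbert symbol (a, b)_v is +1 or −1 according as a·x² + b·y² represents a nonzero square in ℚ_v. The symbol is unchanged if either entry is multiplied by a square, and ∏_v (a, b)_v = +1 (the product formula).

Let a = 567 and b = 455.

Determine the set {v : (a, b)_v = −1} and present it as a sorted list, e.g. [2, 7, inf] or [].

(a, b) ≡ (7, 455) mod (ℚ^×)²; places V = {2, 3, 5, 7, 13, ∞}.
(a,b)_13: α=0, u≡8; β=1, v≡9 (mod 13); (8|13)=-1, (9|13)=+1; sign (−1)^0·-1^1·+1^0 = -1.
(a,b)_2: α=0, β=0; u≡7, v≡7 (mod 8); ε(u)ε(v)=1·1, αω(v)=0·0, βω(u)=0·0; sum ≡ 1  ⇒  -1.
(a,b)_3: α=4, u≡1; β=0, v≡2 (mod 3); (1|3)=+1, (2|3)=-1; sign (−1)^0·+1^0·-1^4 = +1.
(a,b)_∞: sgn(7)=+, sgn(455)=+, so +1.
(a,b)_5: α=0, u≡2; β=1, v≡1 (mod 5); (2|5)=-1, (1|5)=+1; sign (−1)^0·-1^1·+1^0 = -1.
(a,b)_7: α=1, u≡4; β=1, v≡2 (mod 7); (4|7)=+1, (2|7)=+1; sign (−1)^1·+1^1·+1^1 = -1.
Ram(7, 455) = {2, 5, 7, 13}; no ℚ_2-point on the conic.

[2, 5, 7, 13]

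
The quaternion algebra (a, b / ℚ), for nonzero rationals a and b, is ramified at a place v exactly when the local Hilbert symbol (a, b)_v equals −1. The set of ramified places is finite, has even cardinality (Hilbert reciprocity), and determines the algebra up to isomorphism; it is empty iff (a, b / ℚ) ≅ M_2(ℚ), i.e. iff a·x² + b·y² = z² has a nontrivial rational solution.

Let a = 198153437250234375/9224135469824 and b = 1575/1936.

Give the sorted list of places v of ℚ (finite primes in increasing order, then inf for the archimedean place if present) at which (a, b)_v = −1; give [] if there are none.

(a, b) ≡ (285285, 7) mod (ℚ^×)²; places V = {2, 3, 5, 7, 11, 13, 19, 43, ∞}.
(a,b)_3: α=11, u≡1; β=2, v≡1 (mod 3); (1|3)=+1, (1|3)=+1; sign (−1)^0·+1^2·+1^11 = +1.
(a,b)_13: α=3, u≡1; β=0, v≡11 (mod 13); (1|13)=+1, (11|13)=-1; sign (−1)^0·+1^0·-1^3 = -1.
(a,b)_11: α=-7, u≡10; β=-2, v≡7 (mod 11); (10|11)=-1, (7|11)=-1; sign (−1)^0·-1^-2·-1^-7 = -1.
(a,b)_2: α=-8, β=-4; u≡5, v≡7 (mod 8); ε(u)ε(v)=0·1, αω(v)=-8·0, βω(u)=-4·1; sum ≡ 0  ⇒  +1.
(a,b)_43: α=-2, u≡40; β=0, v≡27 (mod 43); (40|43)=+1, (27|43)=-1; sign (−1)^0·+1^0·-1^-2 = +1.
(a,b)_5: α=7, u≡2; β=2, v≡3 (mod 5); (2|5)=-1, (3|5)=-1; sign (−1)^0·-1^2·-1^7 = -1.
(a,b)_∞: sgn(285285)=+, sgn(7)=+, so +1.
(a,b)_7: α=3, u≡4; β=1, v≡2 (mod 7); (4|7)=+1, (2|7)=+1; sign (−1)^1·+1^1·+1^3 = -1.
(a,b)_19: α=1, u≡4; β=0, v≡1 (mod 19); (4|19)=+1, (1|19)=+1; sign (−1)^0·+1^0·+1^1 = +1.
|Ram(285285, 7)| = 4, even; anisotropic at {5, 7, 11, 13}.

[5, 7, 11, 13]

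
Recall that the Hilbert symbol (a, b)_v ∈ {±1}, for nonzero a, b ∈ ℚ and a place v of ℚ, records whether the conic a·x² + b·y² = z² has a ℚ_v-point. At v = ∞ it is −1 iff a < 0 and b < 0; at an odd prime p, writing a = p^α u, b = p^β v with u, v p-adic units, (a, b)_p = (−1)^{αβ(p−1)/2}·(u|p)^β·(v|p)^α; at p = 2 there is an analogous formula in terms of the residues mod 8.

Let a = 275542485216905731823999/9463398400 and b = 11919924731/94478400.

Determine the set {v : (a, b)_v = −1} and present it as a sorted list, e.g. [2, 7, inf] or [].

[2, 11]

(a, b) ≡ (391391, 133331) mod (ℚ^×)²; places V = {2, 3, 5, 7, 11, 13, 17, 19, 23, 29, 31, ∞}.
(a,b)_11: α=3, u≡8; β=1, v≡8 (mod 11); (8|11)=-1, (8|11)=-1; sign (−1)^1·-1^1·-1^3 = -1.
(a,b)_7: α=3, u≡4; β=0, v≡4 (mod 7); (4|7)=+1, (4|7)=+1; sign (−1)^0·+1^0·+1^3 = +1.
(a,b)_19: α=-2, u≡15; β=0, v≡15 (mod 19); (15|19)=-1, (15|19)=-1; sign (−1)^0·-1^0·-1^-2 = +1.
(a,b)_2: α=-20, β=-6; u≡7, v≡3 (mod 8); ε(u)ε(v)=1·1, αω(v)=-20·1, βω(u)=-6·0; sum ≡ 1  ⇒  -1.
(a,b)_29: α=2, u≡6; β=0, v≡27 (mod 29); (6|29)=+1, (27|29)=-1; sign (−1)^0·+1^0·-1^2 = +1.
(a,b)_3: α=0, u≡2; β=-10, v≡2 (mod 3); (2|3)=-1, (2|3)=-1; sign (−1)^0·-1^-10·-1^0 = +1.
(a,b)_23: α=3, u≡7; β=3, v≡16 (mod 23); (7|23)=-1, (16|23)=+1; sign (−1)^1·-1^3·+1^3 = +1.
(a,b)_∞: sgn(391391)=+, sgn(133331)=+, so +1.
(a,b)_17: α=3, u≡11; β=1, v≡12 (mod 17); (11|17)=-1, (12|17)=-1; sign (−1)^0·-1^1·-1^3 = +1.
(a,b)_5: α=-2, u≡4; β=-2, v≡1 (mod 5); (4|5)=+1, (1|5)=+1; sign (−1)^0·+1^-2·+1^-2 = +1.
(a,b)_13: α=1, u≡4; β=2, v≡9 (mod 13); (4|13)=+1, (9|13)=+1; sign (−1)^0·+1^2·+1^1 = +1.
(a,b)_31: α=4, u≡18; β=1, v≡21 (mod 31); (18|31)=+1, (21|31)=-1; sign (−1)^0·+1^1·-1^4 = +1.
|Ram(391391, 133331)| = 2, even; anisotropic at {2, 11}.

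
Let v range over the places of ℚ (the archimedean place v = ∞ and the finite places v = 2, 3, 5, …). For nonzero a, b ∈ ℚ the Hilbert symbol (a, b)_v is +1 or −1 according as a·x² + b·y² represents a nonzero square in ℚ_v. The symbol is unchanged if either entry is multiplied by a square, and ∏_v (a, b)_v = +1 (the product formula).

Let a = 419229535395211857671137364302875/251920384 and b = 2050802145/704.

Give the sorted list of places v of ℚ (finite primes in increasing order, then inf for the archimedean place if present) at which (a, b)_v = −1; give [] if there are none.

(a, b) ≡ (3515, 115995) mod (ℚ^×)²; places V = {2, 3, 5, 7, 11, 19, 31, 37, ∞}.
(a,b)_3: α=24, u≡2; β=5, v≡1 (mod 3); (2|3)=-1, (1|3)=+1; sign (−1)^0·-1^5·+1^24 = -1.
(a,b)_37: α=3, u≡3; β=1, v≡12 (mod 37); (3|37)=+1, (12|37)=+1; sign (−1)^0·+1^1·+1^3 = +1.
(a,b)_7: α=10, u≡1; β=4, v≡3 (mod 7); (1|7)=+1, (3|7)=-1; sign (−1)^0·+1^4·-1^10 = +1.
(a,b)_∞: sgn(3515)=+, sgn(115995)=+, so +1.
(a,b)_31: α=-2, u≡26; β=0, v≡21 (mod 31); (26|31)=-1, (21|31)=-1; sign (−1)^0·-1^0·-1^-2 = +1.
(a,b)_11: α=2, u≡6; β=-1, v≡2 (mod 11); (6|11)=-1, (2|11)=-1; sign (−1)^0·-1^-1·-1^2 = -1.
(a,b)_19: α=3, u≡18; β=1, v≡7 (mod 19); (18|19)=-1, (7|19)=+1; sign (−1)^1·-1^1·+1^3 = +1.
(a,b)_5: α=3, u≡2; β=1, v≡1 (mod 5); (2|5)=-1, (1|5)=+1; sign (−1)^0·-1^1·+1^3 = -1.
(a,b)_2: α=-18, β=-6; u≡3, v≡3 (mod 8); ε(u)ε(v)=1·1, αω(v)=-18·1, βω(u)=-6·1; sum ≡ 1  ⇒  -1.
Ram(3515, 115995) = {2, 3, 5, 11}; no ℚ_2-point on the conic.

[2, 3, 5, 11]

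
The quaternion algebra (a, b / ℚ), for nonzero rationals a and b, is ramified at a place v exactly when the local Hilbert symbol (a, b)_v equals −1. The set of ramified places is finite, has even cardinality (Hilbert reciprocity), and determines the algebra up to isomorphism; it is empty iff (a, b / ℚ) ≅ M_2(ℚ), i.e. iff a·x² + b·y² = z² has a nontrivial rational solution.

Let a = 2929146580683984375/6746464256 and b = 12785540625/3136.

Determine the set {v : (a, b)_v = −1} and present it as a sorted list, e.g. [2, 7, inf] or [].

[11, 17]

Mod squares: a ≡ 34034, b ≡ 65. Check v ∈ {∞, 2, 3, 5, 7, 11, 13, 17}.
v=13: a=13^1·(≡7), b=13^1·(≡11) mod 13; (7|13)=-1, (11|13)=-1; (−1)^{1·1·6}·(-1)^1·(-1)^1 = +1.
v=3: a=3^6·(≡2), b=3^2·(≡2) mod 3; (2|3)=-1, (2|3)=-1; (−1)^{6·2·1}·(-1)^2·(-1)^6 = +1.
v=17: a=17^3·(≡9), b=17^2·(≡10) mod 17; (9|17)=+1, (10|17)=-1; (−1)^{3·2·8}·(+1)^2·(-1)^3 = -1.
v=2: v_2(a)=-13, v_2(b)=-6; units ≡ 1, 1 (mod 8); ε·ε+αω+βω = 0·0+-13·0+-6·0 ≡ 0  ⇒  (a,b)_2 = +1.
v=7: a=7^-7·(≡4), b=7^-2·(≡4) mod 7; (4|7)=+1, (4|7)=+1; (−1)^{-7·-2·3}·(+1)^-2·(+1)^-7 = +1.
v=11: a=11^5·(≡9), b=11^2·(≡10) mod 11; (9|11)=+1, (10|11)=-1; (−1)^{5·2·5}·(+1)^2·(-1)^5 = -1.
v=5: a=5^8·(≡1), b=5^5·(≡3) mod 5; (1|5)=+1, (3|5)=-1; (−1)^{8·5·2}·(+1)^5·(-1)^8 = +1.
v=∞: 34034 > 0 and 65 > 0  ⇒  (a,b)_∞ = +1.
|Ram(34034, 65)| = 2, even; anisotropic at {11, 17}.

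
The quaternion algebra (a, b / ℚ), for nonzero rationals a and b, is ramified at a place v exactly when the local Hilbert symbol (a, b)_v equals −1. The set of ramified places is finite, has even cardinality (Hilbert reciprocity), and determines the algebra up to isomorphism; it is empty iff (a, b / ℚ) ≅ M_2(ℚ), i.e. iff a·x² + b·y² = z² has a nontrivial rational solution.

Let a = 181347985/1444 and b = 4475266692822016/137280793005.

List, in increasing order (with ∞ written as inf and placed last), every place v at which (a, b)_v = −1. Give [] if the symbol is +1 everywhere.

Mod squares: a ≡ 1073065, b ≡ 1505. Check v ∈ {∞, 2, 3, 5, 7, 13, 17, 19, 23, 31, 43}.
v=43: a=43^1·(≡24), b=43^1·(≡36) mod 43; (24|43)=+1, (36|43)=+1; (−1)^{1·1·21}·(+1)^1·(+1)^1 = -1.
v=2: v_2(a)=-2, v_2(b)=10; units ≡ 1, 1 (mod 8); ε·ε+αω+βω = 0·0+-2·0+10·0 ≡ 0  ⇒  (a,b)_2 = +1.
v=5: a=5^1·(≡3), b=5^-1·(≡1) mod 5; (3|5)=-1, (1|5)=+1; (−1)^{1·-1·2}·(-1)^-1·(+1)^1 = -1.
v=7: a=7^1·(≡1), b=7^1·(≡5) mod 7; (1|7)=+1, (5|7)=-1; (−1)^{1·1·3}·(+1)^1·(-1)^1 = +1.
v=∞: 1073065 > 0 and 1505 > 0  ⇒  (a,b)_∞ = +1.
v=23: a=23^1·(≡10), b=23^2·(≡17) mod 23; (10|23)=-1, (17|23)=-1; (−1)^{1·2·11}·(-1)^2·(-1)^1 = -1.
v=17: a=17^0·(≡8), b=17^-2·(≡15) mod 17; (8|17)=+1, (15|17)=+1; (−1)^{0·-2·8}·(+1)^-2·(+1)^0 = +1.
v=13: a=13^2·(≡6), b=13^4·(≡3) mod 13; (6|13)=-1, (3|13)=+1; (−1)^{2·4·6}·(-1)^4·(+1)^2 = +1.
v=3: a=3^0·(≡1), b=3^-6·(≡2) mod 3; (1|3)=+1, (2|3)=-1; (−1)^{0·-6·1}·(+1)^-6·(-1)^0 = +1.
v=31: a=31^1·(≡1), b=31^2·(≡21) mod 31; (1|31)=+1, (21|31)=-1; (−1)^{1·2·15}·(+1)^2·(-1)^1 = -1.
v=19: a=19^-2·(≡18), b=19^-4·(≡9) mod 19; (18|19)=-1, (9|19)=+1; (−1)^{-2·-4·9}·(-1)^-4·(+1)^-2 = +1.
|Ram(1073065, 1505)| = 4, even; anisotropic at {5, 23, 31, 43}.

[5, 23, 31, 43]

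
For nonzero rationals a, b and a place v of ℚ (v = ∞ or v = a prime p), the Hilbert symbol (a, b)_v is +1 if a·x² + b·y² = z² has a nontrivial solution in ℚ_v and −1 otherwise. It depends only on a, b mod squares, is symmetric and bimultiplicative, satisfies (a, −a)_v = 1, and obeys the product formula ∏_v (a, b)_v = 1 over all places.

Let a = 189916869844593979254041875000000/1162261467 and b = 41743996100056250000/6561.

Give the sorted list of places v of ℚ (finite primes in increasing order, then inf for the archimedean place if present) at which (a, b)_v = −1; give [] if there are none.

(a, b) ≡ (127281, 1339481) mod (ℚ^×)²; places V = {2, 3, 5, 7, 11, 13, 17, 19, 29, ∞}.
(a,b)_7: α=3, u≡1; β=2, v≡3 (mod 7); (1|7)=+1, (3|7)=-1; sign (−1)^0·+1^2·-1^3 = -1.
(a,b)_29: α=5, u≡2; β=3, v≡12 (mod 29); (2|29)=-1, (12|29)=-1; sign (−1)^0·-1^3·-1^5 = +1.
(a,b)_11: α=5, u≡2; β=3, v≡1 (mod 11); (2|11)=-1, (1|11)=+1; sign (−1)^1·-1^3·+1^5 = +1.
(a,b)_3: α=-19, u≡1; β=-8, v≡2 (mod 3); (1|3)=+1, (2|3)=-1; sign (−1)^0·+1^-8·-1^-19 = -1.
(a,b)_13: α=2, u≡2; β=1, v≡10 (mod 13); (2|13)=-1, (10|13)=+1; sign (−1)^0·-1^1·+1^2 = -1.
(a,b)_17: α=4, u≡2; β=1, v≡4 (mod 17); (2|17)=+1, (4|17)=+1; sign (−1)^0·+1^1·+1^4 = +1.
(a,b)_19: α=1, u≡7; β=1, v≡5 (mod 19); (7|19)=+1, (5|19)=+1; sign (−1)^1·+1^1·+1^1 = -1.
(a,b)_5: α=10, u≡4; β=8, v≡4 (mod 5); (4|5)=+1, (4|5)=+1; sign (−1)^0·+1^8·+1^10 = +1.
(a,b)_∞: sgn(127281)=+, sgn(1339481)=+, so +1.
(a,b)_2: α=6, β=4; u≡1, v≡1 (mod 8); ε(u)ε(v)=0·0, αω(v)=6·0, βω(u)=4·0; sum ≡ 0  ⇒  +1.
Ram(127281, 1339481) = {3, 7, 13, 19}; no ℚ_3-point on the conic.

[3, 7, 13, 19]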